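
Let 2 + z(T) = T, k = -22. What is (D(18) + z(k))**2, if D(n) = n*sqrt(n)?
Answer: 6408 - 2592*sqrt(2) ≈ 2742.4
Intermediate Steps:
z(T) = -2 + T
D(n) = n**(3/2)
(D(18) + z(k))**2 = (18**(3/2) + (-2 - 22))**2 = (54*sqrt(2) - 24)**2 = (-24 + 54*sqrt(2))**2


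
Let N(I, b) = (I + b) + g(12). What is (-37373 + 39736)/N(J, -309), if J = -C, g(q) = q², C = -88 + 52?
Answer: -2363/129 ≈ -18.318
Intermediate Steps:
C = -36
J = 36 (J = -1*(-36) = 36)
N(I, b) = 144 + I + b (N(I, b) = (I + b) + 12² = (I + b) + 144 = 144 + I + b)
(-37373 + 39736)/N(J, -309) = (-37373 + 39736)/(144 + 36 - 309) = 2363/(-129) = 2363*(-1/129) = -2363/129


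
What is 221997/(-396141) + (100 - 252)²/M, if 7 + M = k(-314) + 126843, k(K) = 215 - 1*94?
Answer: -6343877155/16764290979 ≈ -0.37842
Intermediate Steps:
k(K) = 121 (k(K) = 215 - 94 = 121)
M = 126957 (M = -7 + (121 + 126843) = -7 + 126964 = 126957)
221997/(-396141) + (100 - 252)²/M = 221997/(-396141) + (100 - 252)²/126957 = 221997*(-1/396141) + (-152)²*(1/126957) = -73999/132047 + 23104*(1/126957) = -73999/132047 + 23104/126957 = -6343877155/16764290979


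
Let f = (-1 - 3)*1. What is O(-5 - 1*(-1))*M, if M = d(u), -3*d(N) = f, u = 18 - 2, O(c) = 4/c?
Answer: -4/3 ≈ -1.3333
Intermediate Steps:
f = -4 (f = -4*1 = -4)
u = 16
d(N) = 4/3 (d(N) = -⅓*(-4) = 4/3)
M = 4/3 ≈ 1.3333
O(-5 - 1*(-1))*M = (4/(-5 - 1*(-1)))*(4/3) = (4/(-5 + 1))*(4/3) = (4/(-4))*(4/3) = (4*(-¼))*(4/3) = -1*4/3 = -4/3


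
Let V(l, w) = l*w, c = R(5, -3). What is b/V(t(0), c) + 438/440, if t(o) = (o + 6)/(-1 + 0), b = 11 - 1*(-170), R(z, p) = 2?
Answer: -4649/330 ≈ -14.088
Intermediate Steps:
c = 2
b = 181 (b = 11 + 170 = 181)
t(o) = -6 - o (t(o) = (6 + o)/(-1) = (6 + o)*(-1) = -6 - o)
b/V(t(0), c) + 438/440 = 181/(((-6 - 1*0)*2)) + 438/440 = 181/(((-6 + 0)*2)) + 438*(1/440) = 181/((-6*2)) + 219/220 = 181/(-12) + 219/220 = 181*(-1/12) + 219/220 = -181/12 + 219/220 = -4649/330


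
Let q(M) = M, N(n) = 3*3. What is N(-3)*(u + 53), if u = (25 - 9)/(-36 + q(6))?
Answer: 2361/5 ≈ 472.20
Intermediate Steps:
N(n) = 9
u = -8/15 (u = (25 - 9)/(-36 + 6) = 16/(-30) = 16*(-1/30) = -8/15 ≈ -0.53333)
N(-3)*(u + 53) = 9*(-8/15 + 53) = 9*(787/15) = 2361/5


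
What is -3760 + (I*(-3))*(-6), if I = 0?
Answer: -3760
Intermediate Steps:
-3760 + (I*(-3))*(-6) = -3760 + (0*(-3))*(-6) = -3760 + 0*(-6) = -3760 + 0 = -3760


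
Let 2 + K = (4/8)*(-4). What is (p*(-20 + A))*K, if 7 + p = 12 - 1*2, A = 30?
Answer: -120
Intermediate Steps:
K = -4 (K = -2 + (4/8)*(-4) = -2 + (4*(⅛))*(-4) = -2 + (½)*(-4) = -2 - 2 = -4)
p = 3 (p = -7 + (12 - 1*2) = -7 + (12 - 2) = -7 + 10 = 3)
(p*(-20 + A))*K = (3*(-20 + 30))*(-4) = (3*10)*(-4) = 30*(-4) = -120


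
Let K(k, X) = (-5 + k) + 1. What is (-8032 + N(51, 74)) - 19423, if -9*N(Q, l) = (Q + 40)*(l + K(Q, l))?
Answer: -258106/9 ≈ -28678.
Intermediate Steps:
K(k, X) = -4 + k
N(Q, l) = -(40 + Q)*(-4 + Q + l)/9 (N(Q, l) = -(Q + 40)*(l + (-4 + Q))/9 = -(40 + Q)*(-4 + Q + l)/9)
(-8032 + N(51, 74)) - 19423 = (-8032 + (160/9 - 4*51 - 40/9*74 - ⅑*51² - ⅑*51*74)) - 19423 = (-8032 + (160/9 - 204 - 2960/9 - ⅑*2601 - 1258/3)) - 19423 = (-8032 + (160/9 - 204 - 2960/9 - 289 - 1258/3)) - 19423 = (-8032 - 11011/9) - 19423 = -83299/9 - 19423 = -258106/9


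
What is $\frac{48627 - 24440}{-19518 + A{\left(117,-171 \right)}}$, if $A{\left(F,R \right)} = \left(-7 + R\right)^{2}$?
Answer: $\frac{24187}{12166} \approx 1.9881$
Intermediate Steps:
$\frac{48627 - 24440}{-19518 + A{\left(117,-171 \right)}} = \frac{48627 - 24440}{-19518 + \left(-7 - 171\right)^{2}} = \frac{24187}{-19518 + \left(-178\right)^{2}} = \frac{24187}{-19518 + 31684} = \frac{24187}{12166}$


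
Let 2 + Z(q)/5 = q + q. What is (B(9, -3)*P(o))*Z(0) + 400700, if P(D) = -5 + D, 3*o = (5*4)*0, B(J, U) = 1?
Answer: 400750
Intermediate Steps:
o = 0 (o = ((5*4)*0)/3 = (20*0)/3 = (⅓)*0 = 0)
Z(q) = -10 + 10*q (Z(q) = -10 + 5*(q + q) = -10 + 5*(2*q) = -10 + 10*q)
(B(9, -3)*P(o))*Z(0) + 400700 = (1*(-5 + 0))*(-10 + 10*0) + 400700 = (1*(-5))*(-10 + 0) + 400700 = -5*(-10) + 400700 = 50 + 400700 = 400750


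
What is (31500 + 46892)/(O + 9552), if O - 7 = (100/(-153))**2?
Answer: 1835078328/223776631 ≈ 8.2005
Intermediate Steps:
O = 173863/23409 (O = 7 + (100/(-153))**2 = 7 + (100*(-1/153))**2 = 7 + (-100/153)**2 = 7 + 10000/23409 = 173863/23409 ≈ 7.4272)
(31500 + 46892)/(O + 9552) = (31500 + 46892)/(173863/23409 + 9552) = 78392/(223776631/23409) = 78392*(23409/223776631) = 1835078328/223776631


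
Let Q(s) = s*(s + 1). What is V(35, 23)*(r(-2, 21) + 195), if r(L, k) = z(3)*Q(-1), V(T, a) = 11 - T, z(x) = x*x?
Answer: -4680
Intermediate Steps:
z(x) = x²
Q(s) = s*(1 + s)
r(L, k) = 0 (r(L, k) = 3²*(-(1 - 1)) = 9*(-1*0) = 9*0 = 0)
V(35, 23)*(r(-2, 21) + 195) = (11 - 1*35)*(0 + 195) = (11 - 35)*195 = -24*195 = -4680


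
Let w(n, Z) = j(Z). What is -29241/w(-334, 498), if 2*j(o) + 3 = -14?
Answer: 58482/17 ≈ 3440.1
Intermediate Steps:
j(o) = -17/2 (j(o) = -3/2 + (½)*(-14) = -3/2 - 7 = -17/2)
w(n, Z) = -17/2
-29241/w(-334, 498) = -29241/(-17/2) = -29241*(-2/17) = 58482/17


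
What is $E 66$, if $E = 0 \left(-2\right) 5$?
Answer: $0$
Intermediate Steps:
$E = 0$ ($E = 0 \cdot 5 = 0$)
$E 66 = 0 \cdot 66 = 0$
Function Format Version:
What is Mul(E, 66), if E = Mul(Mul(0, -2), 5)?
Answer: 0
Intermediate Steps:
E = 0 (E = Mul(0, 5) = 0)
Mul(E, 66) = Mul(0, 66) = 0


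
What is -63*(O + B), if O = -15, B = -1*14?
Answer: 1827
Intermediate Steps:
B = -14
-63*(O + B) = -63*(-15 - 14) = -63*(-29) = 1827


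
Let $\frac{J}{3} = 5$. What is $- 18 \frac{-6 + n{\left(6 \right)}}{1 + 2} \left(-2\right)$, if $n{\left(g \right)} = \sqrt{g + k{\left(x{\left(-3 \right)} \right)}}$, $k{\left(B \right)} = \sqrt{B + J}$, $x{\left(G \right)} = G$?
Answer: $-72 + 12 \sqrt{6 + 2 \sqrt{3}} \approx -35.083$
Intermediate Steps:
$J = 15$ ($J = 3 \cdot 5 = 15$)
$k{\left(B \right)} = \sqrt{15 + B}$ ($k{\left(B \right)} = \sqrt{B + 15} = \sqrt{15 + B}$)
$n{\left(g \right)} = \sqrt{g + 2 \sqrt{3}}$ ($n{\left(g \right)} = \sqrt{g + \sqrt{15 - 3}} = \sqrt{g + \sqrt{12}} = \sqrt{g + 2 \sqrt{3}}$)
$- 18 \frac{-6 + n{\left(6 \right)}}{1 + 2} \left(-2\right) = - 18 \frac{-6 + \sqrt{6 + 2 \sqrt{3}}}{1 + 2} \left(-2\right) = - 18 \frac{-6 + \sqrt{6 + 2 \sqrt{3}}}{3} \left(-2\right) = - 18 \left(-6 + \sqrt{6 + 2 \sqrt{3}}\right) \frac{1}{3} \left(-2\right) = - 18 \left(-2 + \frac{\sqrt{6 + 2 \sqrt{3}}}{3}\right) \left(-2\right) = \left(36 - 6 \sqrt{6 + 2 \sqrt{3}}\right) \left(-2\right) = -72 + 12 \sqrt{6 + 2 \sqrt{3}}$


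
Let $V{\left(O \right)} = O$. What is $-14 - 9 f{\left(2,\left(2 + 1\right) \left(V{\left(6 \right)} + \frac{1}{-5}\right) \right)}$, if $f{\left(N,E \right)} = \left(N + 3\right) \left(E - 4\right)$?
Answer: $-617$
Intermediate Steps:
$f{\left(N,E \right)} = \left(-4 + E\right) \left(3 + N\right)$ ($f{\left(N,E \right)} = \left(3 + N\right) \left(-4 + E\right) = \left(-4 + E\right) \left(3 + N\right)$)
$-14 - 9 f{\left(2,\left(2 + 1\right) \left(V{\left(6 \right)} + \frac{1}{-5}\right) \right)} = -14 - 9 \left(-12 - 8 + 3 \left(2 + 1\right) \left(6 + \frac{1}{-5}\right) + \left(2 + 1\right) \left(6 + \frac{1}{-5}\right) 2\right) = -14 - 9 \left(-12 - 8 + 3 \cdot 3 \left(6 - \frac{1}{5}\right) + 3 \left(6 - \frac{1}{5}\right) 2\right) = -14 - 9 \left(-12 - 8 + 3 \cdot 3 \cdot \frac{29}{5} + 3 \cdot \frac{29}{5} \cdot 2\right) = -14 - 9 \left(-12 - 8 + 3 \cdot \frac{87}{5} + \frac{87}{5} \cdot 2\right) = -14 - 9 \left(-12 - 8 + \frac{261}{5} + \frac{174}{5}\right) = -14 - 603 = -617$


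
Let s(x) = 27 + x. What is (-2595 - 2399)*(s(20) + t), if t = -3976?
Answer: 19621426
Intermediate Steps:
(-2595 - 2399)*(s(20) + t) = (-2595 - 2399)*((27 + 20) - 3976) = -4994*(47 - 3976) = -4994*(-3929) = 19621426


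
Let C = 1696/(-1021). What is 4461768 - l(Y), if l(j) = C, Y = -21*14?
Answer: 4555466824/1021 ≈ 4.4618e+6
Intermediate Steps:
C = -1696/1021 (C = 1696*(-1/1021) = -1696/1021 ≈ -1.6611)
Y = -294
l(j) = -1696/1021
4461768 - l(Y) = 4461768 - 1*(-1696/1021) = 4461768 + 1696/1021 = 4555466824/1021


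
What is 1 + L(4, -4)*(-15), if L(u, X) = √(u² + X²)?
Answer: 1 - 60*√2 ≈ -83.853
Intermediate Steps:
L(u, X) = √(X² + u²)
1 + L(4, -4)*(-15) = 1 + √((-4)² + 4²)*(-15) = 1 + √(16 + 16)*(-15) = 1 + √32*(-15) = 1 + (4*√2)*(-15) = 1 - 60*√2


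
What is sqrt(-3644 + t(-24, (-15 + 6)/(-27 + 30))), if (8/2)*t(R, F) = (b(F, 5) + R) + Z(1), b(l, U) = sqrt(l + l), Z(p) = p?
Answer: sqrt(-14599 + I*sqrt(6))/2 ≈ 0.0050682 + 60.413*I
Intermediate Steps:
b(l, U) = sqrt(2)*sqrt(l) (b(l, U) = sqrt(2*l) = sqrt(2)*sqrt(l))
t(R, F) = 1/4 + R/4 + sqrt(2)*sqrt(F)/4 (t(R, F) = ((sqrt(2)*sqrt(F) + R) + 1)/4 = ((R + sqrt(2)*sqrt(F)) + 1)/4 = (1 + R + sqrt(2)*sqrt(F))/4 = 1/4 + R/4 + sqrt(2)*sqrt(F)/4)
sqrt(-3644 + t(-24, (-15 + 6)/(-27 + 30))) = sqrt(-3644 + (1/4 + (1/4)*(-24) + sqrt(2)*sqrt((-15 + 6)/(-27 + 30))/4)) = sqrt(-3644 + (1/4 - 6 + sqrt(2)*sqrt(-9/3)/4)) = sqrt(-3644 + (1/4 - 6 + sqrt(2)*sqrt(-9*1/3)/4)) = sqrt(-3644 + (1/4 - 6 + sqrt(2)*sqrt(-3)/4)) = sqrt(-3644 + (1/4 - 6 + sqrt(2)*(I*sqrt(3))/4)) = sqrt(-3644 + (1/4 - 6 + I*sqrt(6)/4)) = sqrt(-3644 + (-23/4 + I*sqrt(6)/4)) = sqrt(-14599/4 + I*sqrt(6)/4)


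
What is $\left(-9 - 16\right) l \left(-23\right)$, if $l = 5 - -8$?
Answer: $7475$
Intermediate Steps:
$l = 13$ ($l = 5 + 8 = 13$)
$\left(-9 - 16\right) l \left(-23\right) = \left(-9 - 16\right) 13 \left(-23\right) = \left(-25\right) 13 \left(-23\right) = \left(-325\right) \left(-23\right) = 7475$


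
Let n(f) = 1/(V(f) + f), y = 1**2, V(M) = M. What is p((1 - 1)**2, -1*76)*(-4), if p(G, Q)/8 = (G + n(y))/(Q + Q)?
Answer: 2/19 ≈ 0.10526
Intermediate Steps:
y = 1
n(f) = 1/(2*f) (n(f) = 1/(f + f) = 1/(2*f))
p(G, Q) = 4*(1/2 + G)/Q (p(G, Q) = 8*((G + (1/2)/1)/(Q + Q)) = 8*((G + (1/2)*1)/((2*Q))) = 8*((G + 1/2)*(1/(2*Q))) = 8*((1/2 + G)*(1/(2*Q))) = 8*((1/2 + G)/(2*Q)) = 4*(1/2 + G)/Q)
p((1 - 1)**2, -1*76)*(-4) = (2*(1 + 2*(1 - 1)**2)/((-1*76)))*(-4) = (2*(1 + 2*0**2)/(-76))*(-4) = (2*(-1/76)*(1 + 2*0))*(-4) = (2*(-1/76)*(1 + 0))*(-4) = (2*(-1/76)*1)*(-4) = -1/38*(-4) = 2/19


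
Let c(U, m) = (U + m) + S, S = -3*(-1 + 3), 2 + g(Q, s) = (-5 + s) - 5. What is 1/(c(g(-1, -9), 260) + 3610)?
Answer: 1/3843 ≈ 0.00026021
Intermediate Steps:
g(Q, s) = -12 + s (g(Q, s) = -2 + ((-5 + s) - 5) = -2 + (-10 + s) = -12 + s)
S = -6 (S = -3*2 = -6)
c(U, m) = -6 + U + m (c(U, m) = (U + m) - 6 = -6 + U + m)
1/(c(g(-1, -9), 260) + 3610) = 1/((-6 + (-12 - 9) + 260) + 3610) = 1/((-6 - 21 + 260) + 3610) = 1/(233 + 3610) = 1/3843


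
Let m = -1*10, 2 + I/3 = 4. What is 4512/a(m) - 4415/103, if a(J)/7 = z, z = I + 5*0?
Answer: 46551/721 ≈ 64.564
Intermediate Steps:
I = 6 (I = -6 + 3*4 = -6 + 12 = 6)
m = -10
z = 6 (z = 6 + 5*0 = 6 + 0 = 6)
a(J) = 42 (a(J) = 7*6 = 42)
4512/a(m) - 4415/103 = 4512/42 - 4415/103 = 4512*(1/42) - 4415*1/103 = 752/7 - 4415/103 = 46551/721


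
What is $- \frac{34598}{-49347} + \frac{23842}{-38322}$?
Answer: $\frac{921811}{11673307} \approx 0.078967$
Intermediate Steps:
$- \frac{34598}{-49347} + \frac{23842}{-38322} = \left(-34598\right) \left(- \frac{1}{49347}\right) + 23842 \left(- \frac{1}{38322}\right) = \frac{34598}{49347} - \frac{11921}{19161} = \frac{921811}{11673307}$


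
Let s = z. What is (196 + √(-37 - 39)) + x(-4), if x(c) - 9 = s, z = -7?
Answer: 198 + 2*I*√19 ≈ 198.0 + 8.7178*I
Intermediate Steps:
s = -7
x(c) = 2 (x(c) = 9 - 7 = 2)
(196 + √(-37 - 39)) + x(-4) = (196 + √(-37 - 39)) + 2 = (196 + √(-76)) + 2 = (196 + 2*I*√19) + 2 = 198 + 2*I*√19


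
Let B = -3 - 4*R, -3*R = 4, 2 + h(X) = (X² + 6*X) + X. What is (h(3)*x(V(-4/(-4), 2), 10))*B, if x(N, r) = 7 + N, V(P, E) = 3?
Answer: 1960/3 ≈ 653.33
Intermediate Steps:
h(X) = -2 + X² + 7*X (h(X) = -2 + ((X² + 6*X) + X) = -2 + (X² + 7*X) = -2 + X² + 7*X)
R = -4/3 (R = -⅓*4 = -4/3 ≈ -1.3333)
B = 7/3 (B = -3 - 4*(-4/3) = -3 + 16/3 = 7/3 ≈ 2.3333)
(h(3)*x(V(-4/(-4), 2), 10))*B = ((-2 + 3² + 7*3)*(7 + 3))*(7/3) = ((-2 + 9 + 21)*10)*(7/3) = (28*10)*(7/3) = 280*(7/3) = 1960/3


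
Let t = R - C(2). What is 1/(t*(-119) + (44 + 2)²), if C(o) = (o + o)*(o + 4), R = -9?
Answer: 1/6043 ≈ 0.00016548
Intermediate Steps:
C(o) = 2*o*(4 + o) (C(o) = (2*o)*(4 + o) = 2*o*(4 + o))
t = -33 (t = -9 - 2*2*(4 + 2) = -9 - 2*2*6 = -9 - 1*24 = -9 - 24 = -33)
1/(t*(-119) + (44 + 2)²) = 1/(-33*(-119) + (44 + 2)²) = 1/(3927 + 46²) = 1/(3927 + 2116) = 1/6043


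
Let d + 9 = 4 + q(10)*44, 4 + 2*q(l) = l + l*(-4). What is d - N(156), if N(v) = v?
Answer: -909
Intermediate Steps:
q(l) = -2 - 3*l/2 (q(l) = -2 + (l + l*(-4))/2 = -2 + (l - 4*l)/2 = -2 + (-3*l)/2 = -2 - 3*l/2)
d = -753 (d = -9 + (4 + (-2 - 3/2*10)*44) = -9 + (4 + (-2 - 15)*44) = -9 + (4 - 17*44) = -9 + (4 - 748) = -9 - 744 = -753)
d - N(156) = -753 - 1*156 = -753 - 156 = -909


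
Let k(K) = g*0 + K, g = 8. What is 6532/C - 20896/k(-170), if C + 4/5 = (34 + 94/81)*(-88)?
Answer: 189281159/1566805 ≈ 120.81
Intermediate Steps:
k(K) = K (k(K) = 8*0 + K = 0 + K = K)
C = -1253444/405 (C = -⅘ + (34 + 94/81)*(-88) = -⅘ + (2848/81)*(-88) = -⅘ - 250624/81 = -1253444/405 ≈ -3094.9)
6532/C - 20896/k(-170) = 6532/(-1253444/405) - 20896/(-170) = 6532*(-405/1253444) - 20896*(-1/170) = -661365/313361 + 10448/85 = 189281159/1566805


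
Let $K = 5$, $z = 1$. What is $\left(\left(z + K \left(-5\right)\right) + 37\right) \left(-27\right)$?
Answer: $-351$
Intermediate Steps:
$\left(\left(z + K \left(-5\right)\right) + 37\right) \left(-27\right) = \left(\left(1 + 5 \left(-5\right)\right) + 37\right) \left(-27\right) = \left(\left(1 - 25\right) + 37\right) \left(-27\right) = \left(-24 + 37\right) \left(-27\right) = 13 \left(-27\right) = -351$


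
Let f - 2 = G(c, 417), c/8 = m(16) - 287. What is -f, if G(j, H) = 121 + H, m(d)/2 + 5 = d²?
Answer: -540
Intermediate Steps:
m(d) = -10 + 2*d²
c = 1720 (c = 8*((-10 + 2*16²) - 287) = 8*((-10 + 2*256) - 287) = 8*((-10 + 512) - 287) = 8*(502 - 287) = 8*215 = 1720)
f = 540 (f = 2 + (121 + 417) = 2 + 538 = 540)
-f = -1*540 = -540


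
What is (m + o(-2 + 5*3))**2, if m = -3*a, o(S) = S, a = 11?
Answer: 400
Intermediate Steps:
m = -33 (m = -3*11 = -33)
(m + o(-2 + 5*3))**2 = (-33 + (-2 + 5*3))**2 = (-33 + (-2 + 15))**2 = (-33 + 13)**2 = (-20)**2 = 400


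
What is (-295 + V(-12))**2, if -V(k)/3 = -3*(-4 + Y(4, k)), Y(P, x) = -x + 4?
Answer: 34969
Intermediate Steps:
Y(P, x) = 4 - x
V(k) = -9*k (V(k) = -(-9)*(-4 + (4 - k)) = -(-9)*(-k) = -9*k)
(-295 + V(-12))**2 = (-295 - 9*(-12))**2 = (-295 + 108)**2 = (-187)**2 = 34969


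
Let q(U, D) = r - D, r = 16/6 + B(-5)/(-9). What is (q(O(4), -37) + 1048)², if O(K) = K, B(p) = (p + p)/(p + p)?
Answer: 95804944/81 ≈ 1.1828e+6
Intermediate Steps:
B(p) = 1 (B(p) = (2*p)/((2*p)) = (2*p)*(1/(2*p)) = 1)
r = 23/9 (r = 16/6 + 1/(-9) = 16*(⅙) + 1*(-⅑) = 8/3 - ⅑ = 23/9 ≈ 2.5556)
q(U, D) = 23/9 - D
(q(O(4), -37) + 1048)² = ((23/9 - 1*(-37)) + 1048)² = ((23/9 + 37) + 1048)² = (356/9 + 1048)² = (9788/9)² = 95804944/81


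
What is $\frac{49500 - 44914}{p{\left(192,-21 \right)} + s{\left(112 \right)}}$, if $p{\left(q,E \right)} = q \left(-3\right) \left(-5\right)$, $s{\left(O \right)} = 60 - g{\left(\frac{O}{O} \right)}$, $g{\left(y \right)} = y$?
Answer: $\frac{4586}{2939} \approx 1.5604$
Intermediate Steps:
$s{\left(O \right)} = 59$ ($s{\left(O \right)} = 60 - \frac{O}{O} = 60 - 1 = 59$)
$p{\left(q,E \right)} = 15 q$ ($p{\left(q,E \right)} = - 3 q \left(-5\right) = 15 q$)
$\frac{49500 - 44914}{p{\left(192,-21 \right)} + s{\left(112 \right)}} = \frac{49500 - 44914}{15 \cdot 192 + 59} = \frac{4586}{2880 + 59} = \frac{4586}{2939}$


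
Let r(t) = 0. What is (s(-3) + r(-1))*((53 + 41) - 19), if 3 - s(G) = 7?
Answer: -300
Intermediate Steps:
s(G) = -4 (s(G) = 3 - 1*7 = 3 - 7 = -4)
(s(-3) + r(-1))*((53 + 41) - 19) = (-4 + 0)*((53 + 41) - 19) = -4*(94 - 19) = -4*75 = -300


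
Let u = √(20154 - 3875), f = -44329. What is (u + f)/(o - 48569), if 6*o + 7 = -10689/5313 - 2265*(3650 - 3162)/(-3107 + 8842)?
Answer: 12863876839/14104044071 - 290191*√16279/14104044071 ≈ 0.90944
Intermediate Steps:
u = √16279 ≈ 127.59
o = -9757392/290191 (o = -7/6 + (-10689/5313 - 2265*(3650 - 3162)/(-3107 + 8842))/6 = -7/6 + (-10689*1/5313 - 2265/(5735/488))/6 = -7/6 + (-509/253 - 2265/(5735*(1/488)))/6 = -7/6 + (-509/253 - 2265/5735/488)/6 = -7/6 + (-509/253 - 2265*488/5735)/6 = -7/6 + (-509/253 - 221064/1147)/6 = -7/6 + (⅙)*(-56513015/290191) = -7/6 - 56513015/1741146 = -9757392/290191 ≈ -33.624)
(u + f)/(o - 48569) = (√16279 - 44329)/(-9757392/290191 - 48569) = (-44329 + √16279)/(-14104044071/290191) = (-44329 + √16279)*(-290191/14104044071) = 12863876839/14104044071 - 290191*√16279/14104044071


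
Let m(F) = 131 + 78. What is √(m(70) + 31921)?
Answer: 3*√3570 ≈ 179.25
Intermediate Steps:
m(F) = 209
√(m(70) + 31921) = √(209 + 31921) = √32130 = 3*√3570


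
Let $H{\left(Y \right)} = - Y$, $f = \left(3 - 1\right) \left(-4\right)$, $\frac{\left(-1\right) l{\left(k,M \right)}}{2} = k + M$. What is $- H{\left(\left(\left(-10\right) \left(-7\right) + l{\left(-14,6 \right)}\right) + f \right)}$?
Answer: $78$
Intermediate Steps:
$l{\left(k,M \right)} = - 2 M - 2 k$ ($l{\left(k,M \right)} = - 2 \left(k + M\right) = - 2 \left(M + k\right) = - 2 M - 2 k$)
$f = -8$ ($f = 2 \left(-4\right) = -8$)
$- H{\left(\left(\left(-10\right) \left(-7\right) + l{\left(-14,6 \right)}\right) + f \right)} = - \left(-1\right) \left(\left(\left(-10\right) \left(-7\right) - -16\right) - 8\right) = - \left(-1\right) \left(\left(70 + \left(-12 + 28\right)\right) - 8\right) = - \left(-1\right) \left(\left(70 + 16\right) - 8\right) = - \left(-1\right) \left(86 - 8\right) = - \left(-1\right) 78 = \left(-1\right) \left(-78\right) = 78$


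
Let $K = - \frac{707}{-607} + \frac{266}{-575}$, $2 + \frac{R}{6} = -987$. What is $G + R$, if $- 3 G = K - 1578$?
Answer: $- \frac{5662826663}{1047075} \approx -5408.2$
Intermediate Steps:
$R = -5934$ ($R = -12 + 6 \left(-987\right) = -12 - 5922 = -5934$)
$K = \frac{245063}{349025}$ ($K = \left(-707\right) \left(- \frac{1}{607}\right) + 266 \left(- \frac{1}{575}\right) = \frac{707}{607} - \frac{266}{575} = \frac{245063}{349025} \approx 0.70214$)
$G = \frac{550516387}{1047075}$ ($G = - \frac{\frac{245063}{349025} - 1578}{3} = \left(- \frac{1}{3}\right) \left(- \frac{550516387}{349025}\right) = \frac{550516387}{1047075} \approx 525.77$)
$G + R = \frac{550516387}{1047075} - 5934 = - \frac{5662826663}{1047075}$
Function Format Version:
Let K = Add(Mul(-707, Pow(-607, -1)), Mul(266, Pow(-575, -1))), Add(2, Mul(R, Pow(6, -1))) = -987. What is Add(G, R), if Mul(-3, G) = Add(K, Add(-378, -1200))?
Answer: Rational(-5662826663, 1047075) ≈ -5408.2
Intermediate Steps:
R = -5934 (R = Add(-12, Mul(6, -987)) = Add(-12, -5922) = -5934)
K = Rational(245063, 349025) (K = Add(Mul(-707, Rational(-1, 607)), Mul(266, Rational(-1, 575))) = Add(Rational(707, 607), Rational(-266, 575)) = Rational(245063, 349025) ≈ 0.70214)
G = Rational(550516387, 1047075) (G = Mul(Rational(-1, 3), Add(Rational(245063, 349025), Add(-378, -1200))) = Mul(Rational(-1, 3), Add(Rational(245063, 349025), -1578)) = Mul(Rational(-1, 3), Rational(-550516387, 349025)) = Rational(550516387, 1047075) ≈ 525.77)
Add(G, R) = Add(Rational(550516387, 1047075), -5934) = Rational(-5662826663, 1047075)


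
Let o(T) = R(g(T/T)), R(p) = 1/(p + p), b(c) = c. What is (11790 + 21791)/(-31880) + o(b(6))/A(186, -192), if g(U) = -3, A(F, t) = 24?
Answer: -608443/573840 ≈ -1.0603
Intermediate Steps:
R(p) = 1/(2*p)
o(T) = -1/6 (o(T) = (1/2)/(-3) = (1/2)*(-1/3) = -1/6)
(11790 + 21791)/(-31880) + o(b(6))/A(186, -192) = (11790 + 21791)/(-31880) - 1/6/24 = 33581*(-1/31880) - 1/6*1/24 = -33581/31880 - 1/144 = -608443/573840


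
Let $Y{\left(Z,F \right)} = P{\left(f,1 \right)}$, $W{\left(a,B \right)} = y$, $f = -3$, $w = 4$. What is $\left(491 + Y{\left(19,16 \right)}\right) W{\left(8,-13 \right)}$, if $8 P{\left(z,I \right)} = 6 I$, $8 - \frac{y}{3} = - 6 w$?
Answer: $47208$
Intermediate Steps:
$y = 96$ ($y = 24 - 3 \left(\left(-6\right) 4\right) = 24 - -72 = 24 + 72 = 96$)
$P{\left(z,I \right)} = \frac{3 I}{4}$ ($P{\left(z,I \right)} = \frac{6 I}{8} = \frac{3 I}{4}$)
$W{\left(a,B \right)} = 96$
$Y{\left(Z,F \right)} = \frac{3}{4}$ ($Y{\left(Z,F \right)} = \frac{3}{4} \cdot 1 = \frac{3}{4}$)
$\left(491 + Y{\left(19,16 \right)}\right) W{\left(8,-13 \right)} = \left(491 + \frac{3}{4}\right) 96 = \frac{1967}{4} \cdot 96 = 47208$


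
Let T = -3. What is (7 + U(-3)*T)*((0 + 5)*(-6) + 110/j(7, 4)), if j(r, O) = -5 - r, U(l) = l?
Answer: -1880/3 ≈ -626.67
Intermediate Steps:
(7 + U(-3)*T)*((0 + 5)*(-6) + 110/j(7, 4)) = (7 - 3*(-3))*((0 + 5)*(-6) + 110/(-5 - 1*7)) = (7 + 9)*(5*(-6) + 110/(-5 - 7)) = 16*(-30 + 110/(-12)) = 16*(-30 + 110*(-1/12)) = 16*(-30 - 55/6) = 16*(-235/6) = -1880/3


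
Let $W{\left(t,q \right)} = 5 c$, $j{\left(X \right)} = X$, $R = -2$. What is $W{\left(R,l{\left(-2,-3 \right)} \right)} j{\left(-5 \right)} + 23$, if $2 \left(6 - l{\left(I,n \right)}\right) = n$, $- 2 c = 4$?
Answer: $73$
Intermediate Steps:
$c = -2$ ($c = \left(- \frac{1}{2}\right) 4 = -2$)
$l{\left(I,n \right)} = 6 - \frac{n}{2}$
$W{\left(t,q \right)} = -10$ ($W{\left(t,q \right)} = 5 \left(-2\right) = -10$)
$W{\left(R,l{\left(-2,-3 \right)} \right)} j{\left(-5 \right)} + 23 = \left(-10\right) \left(-5\right) + 23 = 50 + 23 = 73$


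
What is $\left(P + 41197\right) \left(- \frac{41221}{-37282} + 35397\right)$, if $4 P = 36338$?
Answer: $\frac{132714215454525}{74564} \approx 1.7799 \cdot 10^{9}$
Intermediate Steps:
$P = \frac{18169}{2}$ ($P = \frac{1}{4} \cdot 36338 = \frac{18169}{2} \approx 9084.5$)
$\left(P + 41197\right) \left(- \frac{41221}{-37282} + 35397\right) = \left(\frac{18169}{2} + 41197\right) \left(- \frac{41221}{-37282} + 35397\right) = \frac{100563 \left(\left(-41221\right) \left(- \frac{1}{37282}\right) + 35397\right)}{2} = \frac{100563 \left(\frac{41221}{37282} + 35397\right)}{2} = \frac{100563}{2} \cdot \frac{1319712175}{37282} = \frac{132714215454525}{74564}$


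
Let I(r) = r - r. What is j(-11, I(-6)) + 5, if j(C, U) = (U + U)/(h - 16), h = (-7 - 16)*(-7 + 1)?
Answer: 5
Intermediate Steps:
h = 138 (h = -23*(-6) = 138)
I(r) = 0
j(C, U) = U/61 (j(C, U) = (U + U)/(138 - 16) = (2*U)/122 = (2*U)*(1/122) = U/61)
j(-11, I(-6)) + 5 = (1/61)*0 + 5 = 0 + 5 = 5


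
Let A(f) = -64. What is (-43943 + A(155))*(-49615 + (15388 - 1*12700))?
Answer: 2065116489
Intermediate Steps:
(-43943 + A(155))*(-49615 + (15388 - 1*12700)) = (-43943 - 64)*(-49615 + (15388 - 1*12700)) = -44007*(-49615 + (15388 - 12700)) = -44007*(-49615 + 2688) = -44007*(-46927) = 2065116489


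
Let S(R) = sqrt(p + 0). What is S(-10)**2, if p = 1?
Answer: 1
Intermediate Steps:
S(R) = 1 (S(R) = sqrt(1 + 0) = sqrt(1) = 1)
S(-10)**2 = 1**2 = 1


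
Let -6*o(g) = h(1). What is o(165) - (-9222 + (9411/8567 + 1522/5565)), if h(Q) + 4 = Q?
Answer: 879241100597/95350710 ≈ 9221.1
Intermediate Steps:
h(Q) = -4 + Q
o(g) = ½ (o(g) = -(-4 + 1)/6 = -⅙*(-3) = ½)
o(165) - (-9222 + (9411/8567 + 1522/5565)) = ½ - (-9222 + (9411/8567 + 1522/5565)) = ½ - (-9222 + 65411189/47675355) = ½ - 1*(-439596712621/47675355) = ½ + 439596712621/47675355 = 879241100597/95350710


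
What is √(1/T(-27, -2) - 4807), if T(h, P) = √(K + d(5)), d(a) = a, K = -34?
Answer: √(-4042687 - 29*I*√29)/29 ≈ 0.0013392 - 69.333*I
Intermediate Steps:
T(h, P) = I*√29 (T(h, P) = √(-34 + 5) = √(-29) = I*√29)
√(1/T(-27, -2) - 4807) = √(1/(I*√29) - 4807) = √(-I*√29/29 - 4807) = √(-4807 - I*√29/29)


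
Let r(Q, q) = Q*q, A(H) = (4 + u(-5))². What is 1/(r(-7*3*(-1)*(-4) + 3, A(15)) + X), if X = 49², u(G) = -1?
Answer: 1/1672 ≈ 0.00059809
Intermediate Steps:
A(H) = 9 (A(H) = (4 - 1)² = 3² = 9)
X = 2401
1/(r(-7*3*(-1)*(-4) + 3, A(15)) + X) = 1/((-7*3*(-1)*(-4) + 3)*9 + 2401) = 1/((-(-21)*(-4) + 3)*9 + 2401) = 1/((-7*12 + 3)*9 + 2401) = 1/((-84 + 3)*9 + 2401) = 1/(-81*9 + 2401) = 1/(-729 + 2401) = 1/1672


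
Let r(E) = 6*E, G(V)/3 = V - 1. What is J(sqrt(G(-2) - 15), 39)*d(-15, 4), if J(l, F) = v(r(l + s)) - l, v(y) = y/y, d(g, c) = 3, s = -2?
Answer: 3 - 6*I*sqrt(6) ≈ 3.0 - 14.697*I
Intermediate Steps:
G(V) = -3 + 3*V (G(V) = 3*(V - 1) = 3*(-1 + V) = -3 + 3*V)
v(y) = 1
J(l, F) = 1 - l
J(sqrt(G(-2) - 15), 39)*d(-15, 4) = (1 - sqrt((-3 + 3*(-2)) - 15))*3 = (1 - sqrt((-3 - 6) - 15))*3 = (1 - sqrt(-9 - 15))*3 = (1 - sqrt(-24))*3 = (1 - 2*I*sqrt(6))*3 = 3 - 6*I*sqrt(6)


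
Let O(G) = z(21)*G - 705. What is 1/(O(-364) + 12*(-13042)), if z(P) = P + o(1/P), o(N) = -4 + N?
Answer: -3/490243 ≈ -6.1194e-6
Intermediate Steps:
z(P) = -4 + P + 1/P (z(P) = P + (-4 + 1/P) = -4 + P + 1/P)
O(G) = -705 + 358*G/21 (O(G) = (-4 + 21 + 1/21)*G - 705 = 358*G/21 - 705 = -705 + 358*G/21)
1/(O(-364) + 12*(-13042)) = 1/((-705 + (358/21)*(-364)) + 12*(-13042)) = 1/((-705 - 18616/3) - 156504) = 1/(-20731/3 - 156504) = 1/(-490243/3) = -3/490243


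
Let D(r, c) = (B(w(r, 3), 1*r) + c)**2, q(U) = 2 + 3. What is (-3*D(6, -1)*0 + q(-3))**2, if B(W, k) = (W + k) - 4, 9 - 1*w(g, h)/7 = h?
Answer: 25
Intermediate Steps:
w(g, h) = 63 - 7*h
B(W, k) = -4 + W + k
q(U) = 5
D(r, c) = (38 + c + r)**2 (D(r, c) = ((-4 + (63 - 7*3) + 1*r) + c)**2 = ((-4 + (63 - 21) + r) + c)**2 = ((-4 + 42 + r) + c)**2 = ((38 + r) + c)**2 = (38 + c + r)**2)
(-3*D(6, -1)*0 + q(-3))**2 = (-3*(38 - 1 + 6)**2*0 + 5)**2 = (-3*43**2*0 + 5)**2 = (-3*1849*0 + 5)**2 = (-5547*0 + 5)**2 = (0 + 5)**2 = 5**2 = 25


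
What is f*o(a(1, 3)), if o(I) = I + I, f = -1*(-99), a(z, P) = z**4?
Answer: 198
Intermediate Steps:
f = 99
o(I) = 2*I
f*o(a(1, 3)) = 99*(2*1**4) = 99*(2*1) = 99*2 = 198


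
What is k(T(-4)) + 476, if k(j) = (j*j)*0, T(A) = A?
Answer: 476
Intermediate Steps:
k(j) = 0 (k(j) = j²*0 = 0)
k(T(-4)) + 476 = 0 + 476 = 476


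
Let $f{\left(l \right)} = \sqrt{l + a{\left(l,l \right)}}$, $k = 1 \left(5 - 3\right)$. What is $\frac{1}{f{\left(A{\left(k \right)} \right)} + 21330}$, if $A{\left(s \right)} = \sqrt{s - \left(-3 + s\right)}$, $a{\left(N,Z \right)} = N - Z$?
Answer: $\frac{3234828879000}{68998899989069999} - \frac{151656300 \sqrt[4]{3}}{68998899989069999} - \frac{3^{\frac{3}{4}}}{206996699967209997} + \frac{7110 \sqrt{3}}{68998899989069999} \approx 4.6879 \cdot 10^{-5}$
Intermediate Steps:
$k = 2$ ($k = 1 \cdot 2 = 2$)
$A{\left(s \right)} = \sqrt{3}$
$f{\left(l \right)} = \sqrt{l}$ ($f{\left(l \right)} = \sqrt{l + \left(l - l\right)} = \sqrt{l + 0} = \sqrt{l}$)
$\frac{1}{f{\left(A{\left(k \right)} \right)} + 21330} = \frac{1}{\sqrt{\sqrt{3}} + 21330} = \frac{1}{\sqrt[4]{3} + 21330} = \frac{1}{21330 + \sqrt[4]{3}}$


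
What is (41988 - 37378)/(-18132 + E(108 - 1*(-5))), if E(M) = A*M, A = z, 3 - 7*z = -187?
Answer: -16135/52727 ≈ -0.30601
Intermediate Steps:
z = 190/7 (z = 3/7 - ⅐*(-187) = 3/7 + 187/7 = 190/7 ≈ 27.143)
A = 190/7 ≈ 27.143
E(M) = 190*M/7
(41988 - 37378)/(-18132 + E(108 - 1*(-5))) = (41988 - 37378)/(-18132 + 190*(108 - 1*(-5))/7) = 4610/(-18132 + 190*(108 + 5)/7) = 4610/(-18132 + (190/7)*113) = 4610/(-18132 + 21470/7) = 4610/(-105454/7) = 4610*(-7/105454) = -16135/52727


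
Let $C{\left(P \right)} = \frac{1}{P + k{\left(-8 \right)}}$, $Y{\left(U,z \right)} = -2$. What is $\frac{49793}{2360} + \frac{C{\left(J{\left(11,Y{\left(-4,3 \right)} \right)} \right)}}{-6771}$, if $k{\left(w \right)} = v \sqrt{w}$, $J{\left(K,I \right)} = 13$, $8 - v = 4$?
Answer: $\frac{100133045011}{4745929320} + \frac{8 i \sqrt{2}}{2010987} \approx 21.099 + 5.6259 \cdot 10^{-6} i$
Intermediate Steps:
$v = 4$ ($v = 8 - 4 = 4$)
$k{\left(w \right)} = 4 \sqrt{w}$
$C{\left(P \right)} = \frac{1}{P + 8 i \sqrt{2}}$ ($C{\left(P \right)} = \frac{1}{P + 4 \sqrt{-8}} = \frac{1}{P + 4 \cdot 2 i \sqrt{2}} = \frac{1}{P + 8 i \sqrt{2}}$)
$\frac{49793}{2360} + \frac{C{\left(J{\left(11,Y{\left(-4,3 \right)} \right)} \right)}}{-6771} = \frac{49793}{2360} + \frac{1}{\left(13 + 8 i \sqrt{2}\right) \left(-6771\right)} = 49793 \cdot \frac{1}{2360} + \frac{1}{13 + 8 i \sqrt{2}} \left(- \frac{1}{6771}\right) = \frac{49793}{2360} - \frac{1}{6771 \left(13 + 8 i \sqrt{2}\right)}$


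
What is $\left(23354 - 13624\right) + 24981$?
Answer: $34711$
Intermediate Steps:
$\left(23354 - 13624\right) + 24981 = 9730 + 24981 = 34711$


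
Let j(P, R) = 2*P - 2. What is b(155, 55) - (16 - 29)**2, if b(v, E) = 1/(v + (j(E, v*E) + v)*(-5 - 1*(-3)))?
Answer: -62700/371 ≈ -169.00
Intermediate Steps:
j(P, R) = -2 + 2*P
b(v, E) = 1/(4 - v - 4*E) (b(v, E) = 1/(v + ((-2 + 2*E) + v)*(-5 - 1*(-3))) = 1/(v + (-2 + v + 2*E)*(-5 + 3)) = 1/(v + (-2 + v + 2*E)*(-2)) = 1/(v + (4 - 4*E - 2*v)) = 1/(4 - v - 4*E))
b(155, 55) - (16 - 29)**2 = -1/(-4 + 155 + 4*55) - (16 - 29)**2 = -1/(-4 + 155 + 220) - 1*(-13)**2 = -1/371 - 1*169 = -1*1/371 - 169 = -1/371 - 169 = -62700/371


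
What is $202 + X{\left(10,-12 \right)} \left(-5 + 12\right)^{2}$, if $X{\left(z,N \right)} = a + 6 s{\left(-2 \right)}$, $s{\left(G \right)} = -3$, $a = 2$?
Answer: $-582$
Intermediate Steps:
$X{\left(z,N \right)} = -16$ ($X{\left(z,N \right)} = 2 + 6 \left(-3\right) = 2 - 18 = -16$)
$202 + X{\left(10,-12 \right)} \left(-5 + 12\right)^{2} = 202 - 16 \left(-5 + 12\right)^{2} = 202 - 16 \cdot 7^{2} = 202 - 784 = -582$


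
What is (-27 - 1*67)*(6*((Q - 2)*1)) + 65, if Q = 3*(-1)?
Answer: 2885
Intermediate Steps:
Q = -3
(-27 - 1*67)*(6*((Q - 2)*1)) + 65 = (-27 - 1*67)*(6*((-3 - 2)*1)) + 65 = (-27 - 67)*(6*(-5*1)) + 65 = -564*(-5) + 65 = -94*(-30) + 65 = 2820 + 65 = 2885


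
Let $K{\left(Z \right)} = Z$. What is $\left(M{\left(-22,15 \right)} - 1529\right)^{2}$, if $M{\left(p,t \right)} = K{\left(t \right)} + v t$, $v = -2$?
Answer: $2383936$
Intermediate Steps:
$M{\left(p,t \right)} = - t$ ($M{\left(p,t \right)} = t - 2 t = - t$)
$\left(M{\left(-22,15 \right)} - 1529\right)^{2} = \left(\left(-1\right) 15 - 1529\right)^{2} = \left(-15 - 1529\right)^{2} = \left(-1544\right)^{2} = 2383936$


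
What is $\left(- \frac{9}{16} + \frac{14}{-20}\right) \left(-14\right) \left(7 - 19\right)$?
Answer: $- \frac{2121}{10} \approx -212.1$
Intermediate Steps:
$\left(- \frac{9}{16} + \frac{14}{-20}\right) \left(-14\right) \left(7 - 19\right) = \left(\left(-9\right) \frac{1}{16} + 14 \left(- \frac{1}{20}\right)\right) \left(-14\right) \left(-12\right) = \left(- \frac{9}{16} - \frac{7}{10}\right) \left(-14\right) \left(-12\right) = \left(- \frac{101}{80}\right) \left(-14\right) \left(-12\right) = \frac{707}{40} \left(-12\right) = - \frac{2121}{10}$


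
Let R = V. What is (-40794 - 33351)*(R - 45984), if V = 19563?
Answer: 1958985045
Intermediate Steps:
R = 19563
(-40794 - 33351)*(R - 45984) = (-40794 - 33351)*(19563 - 45984) = -74145*(-26421) = 1958985045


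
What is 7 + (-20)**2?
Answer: 407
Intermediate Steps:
7 + (-20)**2 = 7 + 400 = 407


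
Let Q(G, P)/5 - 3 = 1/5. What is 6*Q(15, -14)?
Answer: 96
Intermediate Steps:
Q(G, P) = 16 (Q(G, P) = 15 + 5/5 = 15 + 5*(⅕) = 15 + 1 = 16)
6*Q(15, -14) = 6*16 = 96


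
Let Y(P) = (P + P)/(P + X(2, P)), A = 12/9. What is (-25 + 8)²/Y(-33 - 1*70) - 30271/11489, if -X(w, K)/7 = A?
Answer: 1100240699/7100202 ≈ 154.96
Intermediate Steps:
A = 4/3 (A = 12*(⅑) = 4/3 ≈ 1.3333)
X(w, K) = -28/3 (X(w, K) = -7*4/3 = -28/3)
Y(P) = 2*P/(-28/3 + P) (Y(P) = (P + P)/(P - 28/3) = (2*P)/(-28/3 + P) = 2*P/(-28/3 + P))
(-25 + 8)²/Y(-33 - 1*70) - 30271/11489 = (-25 + 8)²/((6*(-33 - 1*70)/(-28 + 3*(-33 - 1*70)))) - 30271/11489 = (-17)²/((6*(-33 - 70)/(-28 + 3*(-33 - 70)))) - 30271*1/11489 = 289/((6*(-103)/(-28 + 3*(-103)))) - 30271/11489 = 289/((6*(-103)/(-28 - 309))) - 30271/11489 = 289/((6*(-103)/(-337))) - 30271/11489 = 289/((6*(-103)*(-1/337))) - 30271/11489 = 289/(618/337) - 30271/11489 = 289*(337/618) - 30271/11489 = 97393/618 - 30271/11489 = 1100240699/7100202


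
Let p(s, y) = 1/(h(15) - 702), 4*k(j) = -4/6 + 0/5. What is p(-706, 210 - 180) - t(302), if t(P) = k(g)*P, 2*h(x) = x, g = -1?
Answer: 69911/1389 ≈ 50.332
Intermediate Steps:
h(x) = x/2
k(j) = -⅙ (k(j) = (-4/6 + 0/5)/4 = (-4*⅙ + 0*(⅕))/4 = (-⅔ + 0)/4 = (¼)*(-⅔) = -⅙)
p(s, y) = -2/1389 (p(s, y) = 1/((½)*15 - 702) = 1/(15/2 - 702) = 1/(-1389/2) = -2/1389)
t(P) = -P/6
p(-706, 210 - 180) - t(302) = -2/1389 - (-1)*302/6 = -2/1389 - 1*(-151/3) = -2/1389 + 151/3 = 69911/1389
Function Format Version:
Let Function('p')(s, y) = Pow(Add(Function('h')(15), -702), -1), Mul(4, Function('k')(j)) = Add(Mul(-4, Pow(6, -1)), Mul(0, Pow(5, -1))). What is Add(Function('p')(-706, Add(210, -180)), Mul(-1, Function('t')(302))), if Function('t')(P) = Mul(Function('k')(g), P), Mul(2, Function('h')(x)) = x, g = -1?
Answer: Rational(69911, 1389) ≈ 50.332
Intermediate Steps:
Function('h')(x) = Mul(Rational(1, 2), x)
Function('k')(j) = Rational(-1, 6) (Function('k')(j) = Mul(Rational(1, 4), Add(Mul(-4, Pow(6, -1)), Mul(0, Pow(5, -1)))) = Mul(Rational(1, 4), Add(Mul(-4, Rational(1, 6)), Mul(0, Rational(1, 5)))) = Mul(Rational(1, 4), Add(Rational(-2, 3), 0)) = Mul(Rational(1, 4), Rational(-2, 3)) = Rational(-1, 6))
Function('p')(s, y) = Rational(-2, 1389) (Function('p')(s, y) = Pow(Add(Mul(Rational(1, 2), 15), -702), -1) = Pow(Add(Rational(15, 2), -702), -1) = Pow(Rational(-1389, 2), -1) = Rational(-2, 1389))
Function('t')(P) = Mul(Rational(-1, 6), P)
Add(Function('p')(-706, Add(210, -180)), Mul(-1, Function('t')(302))) = Add(Rational(-2, 1389), Mul(-1, Mul(Rational(-1, 6), 302))) = Add(Rational(-2, 1389), Mul(-1, Rational(-151, 3))) = Add(Rational(-2, 1389), Rational(151, 3)) = Rational(69911, 1389)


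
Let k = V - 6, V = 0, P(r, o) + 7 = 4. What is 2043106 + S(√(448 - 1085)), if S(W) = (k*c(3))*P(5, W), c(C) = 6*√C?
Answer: 2043106 + 108*√3 ≈ 2.0433e+6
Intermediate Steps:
P(r, o) = -3 (P(r, o) = -7 + 4 = -3)
k = -6 (k = 0 - 6 = -6)
S(W) = 108*√3 (S(W) = -36*√3*(-3) = 108*√3)
2043106 + S(√(448 - 1085)) = 2043106 + 108*√3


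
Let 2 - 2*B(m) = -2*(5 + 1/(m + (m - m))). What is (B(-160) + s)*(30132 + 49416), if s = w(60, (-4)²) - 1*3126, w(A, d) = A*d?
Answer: -6872967087/40 ≈ -1.7182e+8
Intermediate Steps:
B(m) = 6 + 1/m (B(m) = 1 - (-1)*(5 + 1/(m + (m - m))) = 1 - (-1)*(5 + 1/(m + 0)) = 1 - (-1)*(5 + 1/m) = 1 - (-10 - 2/m)/2 = 1 + (5 + 1/m) = 6 + 1/m)
s = -2166 (s = 60*(-4)² - 1*3126 = 60*16 - 3126 = 960 - 3126 = -2166)
(B(-160) + s)*(30132 + 49416) = ((6 + 1/(-160)) - 2166)*(30132 + 49416) = ((6 - 1/160) - 2166)*79548 = (959/160 - 2166)*79548 = -345601/160*79548 = -6872967087/40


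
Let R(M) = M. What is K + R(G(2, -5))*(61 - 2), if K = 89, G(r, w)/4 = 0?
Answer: 89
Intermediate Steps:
G(r, w) = 0 (G(r, w) = 4*0 = 0)
K + R(G(2, -5))*(61 - 2) = 89 + 0*(61 - 2) = 89 + 0*59 = 89 + 0 = 89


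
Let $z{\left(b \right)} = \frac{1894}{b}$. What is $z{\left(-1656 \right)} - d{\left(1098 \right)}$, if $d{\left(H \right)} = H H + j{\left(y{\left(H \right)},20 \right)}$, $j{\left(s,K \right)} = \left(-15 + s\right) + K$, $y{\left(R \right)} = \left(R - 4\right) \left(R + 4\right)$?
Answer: $- \frac{1996472063}{828} \approx -2.4112 \cdot 10^{6}$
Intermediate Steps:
$y{\left(R \right)} = \left(-4 + R\right) \left(4 + R\right)$
$j{\left(s,K \right)} = -15 + K + s$
$d{\left(H \right)} = -11 + 2 H^{2}$ ($d{\left(H \right)} = H H + \left(-15 + 20 + \left(-16 + H^{2}\right)\right) = H^{2} + \left(-11 + H^{2}\right) = -11 + 2 H^{2}$)
$z{\left(-1656 \right)} - d{\left(1098 \right)} = \frac{1894}{-1656} - \left(-11 + 2 \cdot 1098^{2}\right) = 1894 \left(- \frac{1}{1656}\right) - \left(-11 + 2 \cdot 1205604\right) = - \frac{947}{828} - \left(-11 + 2411208\right) = - \frac{947}{828} - 2411197 = - \frac{1996472063}{828}$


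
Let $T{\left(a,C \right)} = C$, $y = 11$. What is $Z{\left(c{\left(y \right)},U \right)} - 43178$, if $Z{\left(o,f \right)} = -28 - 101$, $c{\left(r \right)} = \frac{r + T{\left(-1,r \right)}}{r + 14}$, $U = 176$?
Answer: $-43307$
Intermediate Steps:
$c{\left(r \right)} = \frac{2 r}{14 + r}$ ($c{\left(r \right)} = \frac{r + r}{r + 14} = \frac{2 r}{14 + r}$)
$Z{\left(o,f \right)} = -129$ ($Z{\left(o,f \right)} = -28 - 101 = -129$)
$Z{\left(c{\left(y \right)},U \right)} - 43178 = -129 - 43178 = -43307$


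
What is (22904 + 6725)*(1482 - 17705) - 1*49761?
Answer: -480721028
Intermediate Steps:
(22904 + 6725)*(1482 - 17705) - 1*49761 = 29629*(-16223) - 49761 = -480671267 - 49761 = -480721028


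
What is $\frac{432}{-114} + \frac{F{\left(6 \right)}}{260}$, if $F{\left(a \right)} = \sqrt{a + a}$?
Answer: $- \frac{72}{19} + \frac{\sqrt{3}}{130} \approx -3.7761$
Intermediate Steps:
$F{\left(a \right)} = \sqrt{2} \sqrt{a}$ ($F{\left(a \right)} = \sqrt{2 a} = \sqrt{2} \sqrt{a}$)
$\frac{432}{-114} + \frac{F{\left(6 \right)}}{260} = \frac{432}{-114} + \frac{\sqrt{2} \sqrt{6}}{260} = 432 \left(- \frac{1}{114}\right) + 2 \sqrt{3} \cdot \frac{1}{260} = - \frac{72}{19} + \frac{\sqrt{3}}{130}$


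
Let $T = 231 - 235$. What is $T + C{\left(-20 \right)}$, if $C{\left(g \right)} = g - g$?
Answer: $-4$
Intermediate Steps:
$C{\left(g \right)} = 0$
$T = -4$
$T + C{\left(-20 \right)} = -4 + 0 = -4$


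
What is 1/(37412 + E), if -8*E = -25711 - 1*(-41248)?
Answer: 8/283759 ≈ 2.8193e-5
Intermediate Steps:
E = -15537/8 (E = -(-25711 - 1*(-41248))/8 = -(-25711 + 41248)/8 = -1/8*15537 = -15537/8 ≈ -1942.1)
1/(37412 + E) = 1/(37412 - 15537/8) = 1/(283759/8) = 8/283759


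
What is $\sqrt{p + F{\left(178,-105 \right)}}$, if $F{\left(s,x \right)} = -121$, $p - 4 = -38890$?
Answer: $i \sqrt{39007} \approx 197.5 i$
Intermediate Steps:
$p = -38886$ ($p = 4 - 38890 = -38886$)
$\sqrt{p + F{\left(178,-105 \right)}} = \sqrt{-38886 - 121} = \sqrt{-39007} = i \sqrt{39007}$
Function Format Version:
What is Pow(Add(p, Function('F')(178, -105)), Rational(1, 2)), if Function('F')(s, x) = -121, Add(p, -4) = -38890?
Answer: Mul(I, Pow(39007, Rational(1, 2))) ≈ Mul(197.50, I)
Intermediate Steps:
p = -38886 (p = Add(4, -38890) = -38886)
Pow(Add(p, Function('F')(178, -105)), Rational(1, 2)) = Pow(Add(-38886, -121), Rational(1, 2)) = Pow(-39007, Rational(1, 2)) = Mul(I, Pow(39007, Rational(1, 2)))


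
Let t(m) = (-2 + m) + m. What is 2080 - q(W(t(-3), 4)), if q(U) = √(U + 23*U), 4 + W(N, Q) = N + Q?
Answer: 2080 - 8*I*√3 ≈ 2080.0 - 13.856*I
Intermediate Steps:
t(m) = -2 + 2*m
W(N, Q) = -4 + N + Q (W(N, Q) = -4 + (N + Q) = -4 + N + Q)
q(U) = 2*√6*√U (q(U) = √(24*U) = 2*√6*√U)
2080 - q(W(t(-3), 4)) = 2080 - 2*√6*√(-4 + (-2 + 2*(-3)) + 4) = 2080 - 2*√6*√(-4 + (-2 - 6) + 4) = 2080 - 2*√6*√(-4 - 8 + 4) = 2080 - 2*√6*√(-8) = 2080 - 2*√6*2*I*√2 = 2080 - 8*I*√3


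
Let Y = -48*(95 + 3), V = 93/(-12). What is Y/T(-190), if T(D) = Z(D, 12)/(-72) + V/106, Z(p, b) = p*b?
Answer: -854784/5741 ≈ -148.89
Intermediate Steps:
V = -31/4 (V = 93*(-1/12) = -31/4 ≈ -7.7500)
Z(p, b) = b*p
Y = -4704 (Y = -48*98 = -4704)
T(D) = -31/424 - D/6 (T(D) = (12*D)/(-72) - 31/4/106 = (12*D)*(-1/72) - 31/4*1/106 = -D/6 - 31/424 = -31/424 - D/6)
Y/T(-190) = -4704/(-31/424 - ⅙*(-190)) = -4704/(-31/424 + 95/3) = -4704/40187/1272 = -4704*1272/40187 = -854784/5741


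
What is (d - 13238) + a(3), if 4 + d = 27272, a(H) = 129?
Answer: 14159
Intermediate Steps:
d = 27268 (d = -4 + 27272 = 27268)
(d - 13238) + a(3) = (27268 - 13238) + 129 = 14030 + 129 = 14159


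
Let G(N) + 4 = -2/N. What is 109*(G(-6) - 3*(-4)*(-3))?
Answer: -12971/3 ≈ -4323.7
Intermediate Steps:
G(N) = -4 - 2/N
109*(G(-6) - 3*(-4)*(-3)) = 109*((-4 - 2/(-6)) - 3*(-4)*(-3)) = 109*((-4 - 2*(-⅙)) + 12*(-3)) = 109*((-4 + ⅓) - 36) = 109*(-11/3 - 36) = 109*(-119/3) = -12971/3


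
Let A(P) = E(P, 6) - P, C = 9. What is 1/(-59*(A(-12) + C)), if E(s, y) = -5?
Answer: -1/944 ≈ -0.0010593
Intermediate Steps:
A(P) = -5 - P
1/(-59*(A(-12) + C)) = 1/(-59*((-5 - 1*(-12)) + 9)) = 1/(-59*((-5 + 12) + 9)) = 1/(-59*(7 + 9)) = 1/(-59*16) = 1/(-944) = -1/944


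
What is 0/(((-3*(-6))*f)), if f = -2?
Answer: 0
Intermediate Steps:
0/(((-3*(-6))*f)) = 0/((-3*(-6)*(-2))) = 0/((18*(-2))) = 0/(-36) = 0*(-1/36) = 0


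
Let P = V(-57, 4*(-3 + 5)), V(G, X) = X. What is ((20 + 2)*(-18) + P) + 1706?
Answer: 1318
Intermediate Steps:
P = 8 (P = 4*(-3 + 5) = 4*2 = 8)
((20 + 2)*(-18) + P) + 1706 = ((20 + 2)*(-18) + 8) + 1706 = (22*(-18) + 8) + 1706 = (-396 + 8) + 1706 = -388 + 1706 = 1318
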